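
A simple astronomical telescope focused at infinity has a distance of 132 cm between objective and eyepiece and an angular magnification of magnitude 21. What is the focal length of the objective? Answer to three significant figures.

126 cm

In normal adjustment the tube length equals f_obj + f_eye and |M| = f_obj/f_eye.
So f_obj = 21 f_eye and 21 f_eye + f_eye = 132 cm, giving f_eye = 132/22 = 6.000 cm and f_obj = 126.000 cm.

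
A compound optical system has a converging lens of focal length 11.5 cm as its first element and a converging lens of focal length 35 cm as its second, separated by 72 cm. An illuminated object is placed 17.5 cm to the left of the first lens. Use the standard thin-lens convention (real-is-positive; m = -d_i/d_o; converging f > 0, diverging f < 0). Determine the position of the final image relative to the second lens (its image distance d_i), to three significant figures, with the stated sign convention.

389 cm

First lens: d_i1 = 1/(1/11.5 - 1/17.5) = 33.542 cm.
Object distance for lens 2: d_o2 = 72 - 33.542 = 38.458 cm.
Second lens: d_i2 = 1/(1/35 - 1/(38.458)) = 389.217 cm.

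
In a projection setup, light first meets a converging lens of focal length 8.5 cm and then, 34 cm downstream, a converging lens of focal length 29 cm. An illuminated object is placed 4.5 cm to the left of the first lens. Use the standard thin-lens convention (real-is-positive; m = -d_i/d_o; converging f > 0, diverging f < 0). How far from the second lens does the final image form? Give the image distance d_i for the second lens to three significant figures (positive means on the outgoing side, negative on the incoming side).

86.8 cm

First lens: d_i1 = 1/(1/8.5 - 1/4.5) = -9.563 cm.
With d_i1 < 0 the first image is virtual and lies on the object side; the object distance for lens 2 is d_o2 = 34 - (-9.563) = 43.562 cm.
Second lens: d_i2 = 1/(1/29 - 1/(43.562)) = 86.751 cm.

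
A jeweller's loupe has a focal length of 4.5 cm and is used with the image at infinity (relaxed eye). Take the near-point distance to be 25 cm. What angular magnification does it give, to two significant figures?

5.6

M = D/f = 25/4.5 = 5.556.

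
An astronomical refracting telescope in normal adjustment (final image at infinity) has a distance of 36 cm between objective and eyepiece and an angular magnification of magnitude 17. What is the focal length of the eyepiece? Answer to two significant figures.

2.0 cm

In normal adjustment the tube length equals f_obj + f_eye and |M| = f_obj/f_eye.
So f_obj = 17 f_eye and 17 f_eye + f_eye = 36 cm, giving f_eye = 36/18 = 2.000 cm and f_obj = 34.000 cm.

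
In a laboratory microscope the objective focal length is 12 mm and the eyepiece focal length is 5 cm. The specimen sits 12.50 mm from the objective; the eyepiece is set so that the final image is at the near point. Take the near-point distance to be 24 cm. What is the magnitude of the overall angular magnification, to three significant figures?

Convert to cm: f_obj = 12 mm = 1.2 cm; d_o = 12.50 mm = 1.25 cm.
Objective: 1/d_i = 1/f_obj - 1/d_o = 1/1.2 - 1/1.25 = 0.03333 cm^-1, so d_i = 30.000 cm.
m_obj = -d_i/d_o = -30.000/1.25 = -24.000.
Eyepiece angular magnification (image at near point): M_eye = 1 + D/f_e = 1 + 24/5 = 5.800.
Overall M = m_obj x M_eye = (-24.000)(5.800) = -139.20.
|M| = 139.20.

139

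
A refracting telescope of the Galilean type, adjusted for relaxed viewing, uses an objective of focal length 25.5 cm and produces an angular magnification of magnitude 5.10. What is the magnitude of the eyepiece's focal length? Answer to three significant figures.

|M| = f_obj/|f_eye|, so |f_eye| = f_obj/|M| = 25.5/5.1 = 5.000 cm.
(The eyepiece is diverging, so its signed focal length is -5.000 cm.)

5.00 cm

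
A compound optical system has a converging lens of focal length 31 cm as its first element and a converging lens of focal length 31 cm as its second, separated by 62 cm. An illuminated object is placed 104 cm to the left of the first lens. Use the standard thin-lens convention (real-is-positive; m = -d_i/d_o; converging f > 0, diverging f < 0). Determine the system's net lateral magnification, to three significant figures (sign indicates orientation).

Lens 1: 1/d_i1 = 1/f_1 - 1/d_o1 = 1/31 - 1/104 = 0.02264 cm^-1, so d_i1 = 44.164 cm.
m_1 = -(44.164)/104 = -0.4247.
Object distance for lens 2: d_o2 = 62 - 44.164 = 17.836 cm.
Lens 2: 1/d_i2 = 1/f_2 - 1/d_o2 = 1/31 - 1/(17.836) = -0.02381 cm^-1, so d_i2 = -42.000 cm.
m_2 = -(-42.000)/(17.836) = 2.3548.
Total m = m_1 x m_2 = (-0.4247)(2.3548) = -1.0000.

-1.00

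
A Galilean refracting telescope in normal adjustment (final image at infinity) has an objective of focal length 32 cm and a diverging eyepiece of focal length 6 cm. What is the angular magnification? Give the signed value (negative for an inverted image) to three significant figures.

5.33

M = -f_obj/f_eye = -32/(-6) = 5.333.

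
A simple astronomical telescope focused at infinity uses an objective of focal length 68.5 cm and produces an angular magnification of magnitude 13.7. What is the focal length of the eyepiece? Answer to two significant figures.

|M| = f_obj/f_eye, so f_eye = f_obj/|M| = 68.5/13.7 = 5.000 cm.

5.0 cm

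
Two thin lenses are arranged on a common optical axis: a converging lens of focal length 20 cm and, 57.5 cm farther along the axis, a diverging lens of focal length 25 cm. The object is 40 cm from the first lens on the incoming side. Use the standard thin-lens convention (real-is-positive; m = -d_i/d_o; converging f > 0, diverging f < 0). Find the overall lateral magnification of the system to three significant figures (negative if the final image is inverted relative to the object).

-0.588

First lens: d_i1 = 1/(1/20 - 1/40) = 40.000 cm.
m_1 = -(40.000)/40 = -1.0000.
Object distance for lens 2: d_o2 = 57.5 - 40.000 = 17.500 cm.
Second lens: d_i2 = 1/(1/(-25) - 1/(17.500)) = -10.294 cm.
m_2 = -(-10.294)/(17.500) = 0.5882.
Overall magnification: m = m_1 m_2 = -0.5882.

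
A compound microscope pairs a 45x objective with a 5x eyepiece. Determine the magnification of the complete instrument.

The overall magnification of a compound microscope is the product of the objective and eyepiece magnifications:
M = M_obj x M_eye = 45 x 5 = 225.

225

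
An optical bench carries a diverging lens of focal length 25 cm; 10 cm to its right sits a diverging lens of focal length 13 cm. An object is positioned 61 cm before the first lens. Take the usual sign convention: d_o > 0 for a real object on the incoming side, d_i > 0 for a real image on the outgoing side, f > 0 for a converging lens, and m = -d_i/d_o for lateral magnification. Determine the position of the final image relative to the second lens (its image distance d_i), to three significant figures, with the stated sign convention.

Lens 1: 1/d_i1 = 1/f_1 - 1/d_o1 = 1/(-25) - 1/61 = -0.05639 cm^-1, so d_i1 = -17.733 cm.
The intermediate image is virtual, 17.733 cm to the left of lens 1, so d_o2 = L - d_i1 = 10 - (-17.733) = 27.733 cm.
Lens 2: 1/d_i2 = 1/f_2 - 1/d_o2 = 1/(-13) - 1/(27.733) = -0.11298 cm^-1, so d_i2 = -8.851 cm.

-8.85 cm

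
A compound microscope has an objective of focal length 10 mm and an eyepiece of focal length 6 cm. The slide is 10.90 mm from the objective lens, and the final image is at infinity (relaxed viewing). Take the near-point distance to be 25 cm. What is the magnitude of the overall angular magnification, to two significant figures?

Convert to cm: f_obj = 10 mm = 1 cm; d_o = 10.90 mm = 1.09 cm.
Objective: 1/d_i = 1/f_obj - 1/d_o = 1/1 - 1/1.09 = 0.08257 cm^-1, so d_i = 12.111 cm.
m_obj = -d_i/d_o = -12.111/1.09 = -11.111.
Eyepiece angular magnification (image at infinity): M_eye = D/f_e = 25/6 = 4.167.
Overall M = m_obj x M_eye = (-11.111)(4.167) = -46.30.
|M| = 46.30.

46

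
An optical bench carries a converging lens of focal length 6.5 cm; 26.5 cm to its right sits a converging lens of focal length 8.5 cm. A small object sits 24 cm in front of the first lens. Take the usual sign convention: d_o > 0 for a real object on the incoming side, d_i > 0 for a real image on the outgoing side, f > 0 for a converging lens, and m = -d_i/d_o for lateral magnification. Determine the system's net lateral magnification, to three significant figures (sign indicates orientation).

0.347

Lens 1: 1/d_i1 = 1/f_1 - 1/d_o1 = 1/6.5 - 1/24 = 0.11218 cm^-1, so d_i1 = 8.914 cm.
m_1 = -(8.914)/24 = -0.3714.
That image sits 17.586 cm in front of the second lens, so d_o2 = 17.586 cm.
Lens 2: 1/d_i2 = 1/f_2 - 1/d_o2 = 1/8.5 - 1/(17.586) = 0.06078 cm^-1, so d_i2 = 16.452 cm.
m_2 = -(16.452)/(17.586) = -0.9355.
Overall magnification: m = m_1 m_2 = 0.3475.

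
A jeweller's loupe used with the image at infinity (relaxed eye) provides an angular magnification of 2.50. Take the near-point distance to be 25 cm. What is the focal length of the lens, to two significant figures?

For the image at infinity, M = D/f.
f = D/M = 25/2.5 = 10.000 cm.

10 cm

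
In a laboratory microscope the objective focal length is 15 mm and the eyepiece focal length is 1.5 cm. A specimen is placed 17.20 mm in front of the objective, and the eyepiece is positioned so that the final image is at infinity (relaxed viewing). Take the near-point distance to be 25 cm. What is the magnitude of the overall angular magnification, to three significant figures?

114

Convert to cm: f_obj = 15 mm = 1.5 cm; d_o = 17.20 mm = 1.72 cm.
Objective: 1/d_i = 1/f_obj - 1/d_o = 1/1.5 - 1/1.72 = 0.08527 cm^-1, so d_i = 11.727 cm.
m_obj = -d_i/d_o = -11.727/1.72 = -6.818.
Eyepiece angular magnification (image at infinity): M_eye = D/f_e = 25/1.5 = 16.667.
Overall M = m_obj x M_eye = (-6.818)(16.667) = -113.64.
|M| = 113.64.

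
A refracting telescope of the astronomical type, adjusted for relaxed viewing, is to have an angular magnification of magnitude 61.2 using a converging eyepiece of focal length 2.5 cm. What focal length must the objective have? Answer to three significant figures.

153 cm

|M| = f_obj/|f_eye|, so f_obj = |M| x |f_eye| = 61.2 x 2.5 = 153.000 cm.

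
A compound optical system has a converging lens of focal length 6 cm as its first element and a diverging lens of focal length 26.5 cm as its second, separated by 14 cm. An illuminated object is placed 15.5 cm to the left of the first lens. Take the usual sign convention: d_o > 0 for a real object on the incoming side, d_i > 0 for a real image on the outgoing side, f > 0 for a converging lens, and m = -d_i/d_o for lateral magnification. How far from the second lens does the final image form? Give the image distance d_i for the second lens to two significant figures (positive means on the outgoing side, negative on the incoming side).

-3.6 cm

Lens 1: 1/d_i1 = 1/f_1 - 1/d_o1 = 1/6 - 1/15.5 = 0.10215 cm^-1, so d_i1 = 9.789 cm.
Object distance for lens 2: d_o2 = 14 - 9.789 = 4.211 cm.
Lens 2: 1/d_i2 = 1/f_2 - 1/d_o2 = 1/(-26.5) - 1/(4.211) = -0.27524 cm^-1, so d_i2 = -3.633 cm.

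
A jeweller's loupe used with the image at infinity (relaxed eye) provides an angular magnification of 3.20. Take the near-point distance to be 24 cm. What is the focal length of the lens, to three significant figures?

7.50 cm

For the image at infinity, M = D/f.
f = D/M = 24/3.2 = 7.500 cm.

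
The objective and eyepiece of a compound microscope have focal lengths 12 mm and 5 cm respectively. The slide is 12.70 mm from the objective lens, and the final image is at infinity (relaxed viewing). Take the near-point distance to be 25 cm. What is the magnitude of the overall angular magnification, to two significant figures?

86

Convert to cm: f_obj = 12 mm = 1.2 cm; d_o = 12.70 mm = 1.27 cm.
Objective: 1/d_i = 1/f_obj - 1/d_o = 1/1.2 - 1/1.27 = 0.04593 cm^-1, so d_i = 21.771 cm.
m_obj = -d_i/d_o = -21.771/1.27 = -17.143.
Eyepiece angular magnification (image at infinity): M_eye = D/f_e = 25/5 = 5.000.
Overall M = m_obj x M_eye = (-17.143)(5.000) = -85.71.
|M| = 85.71.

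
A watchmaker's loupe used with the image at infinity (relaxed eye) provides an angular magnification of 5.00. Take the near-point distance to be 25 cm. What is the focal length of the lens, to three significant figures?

5.00 cm

For the image at infinity, M = D/f.
f = D/M = 25/5.0 = 5.000 cm.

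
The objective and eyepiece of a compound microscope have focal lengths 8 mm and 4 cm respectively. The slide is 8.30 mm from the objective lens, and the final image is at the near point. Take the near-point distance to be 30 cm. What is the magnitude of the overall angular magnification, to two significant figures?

230

Convert to cm: f_obj = 8 mm = 0.8 cm; d_o = 8.30 mm = 0.83 cm.
Objective: 1/d_i = 1/f_obj - 1/d_o = 1/0.8 - 1/0.83 = 0.04518 cm^-1, so d_i = 22.133 cm.
m_obj = -d_i/d_o = -22.133/0.83 = -26.667.
Eyepiece angular magnification (image at near point): M_eye = 1 + D/f_e = 1 + 30/4 = 8.500.
Overall M = m_obj x M_eye = (-26.667)(8.500) = -226.67.
|M| = 226.67.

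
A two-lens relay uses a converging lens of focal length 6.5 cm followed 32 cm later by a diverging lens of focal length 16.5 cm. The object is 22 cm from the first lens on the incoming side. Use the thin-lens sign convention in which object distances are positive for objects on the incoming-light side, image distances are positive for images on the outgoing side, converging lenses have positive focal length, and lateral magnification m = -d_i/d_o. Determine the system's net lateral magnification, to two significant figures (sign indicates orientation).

First lens: d_i1 = 1/(1/6.5 - 1/22) = 9.226 cm.
m_1 = -(9.226)/22 = -0.4194.
Object distance for lens 2: d_o2 = 32 - 9.226 = 22.774 cm.
Second lens: d_i2 = 1/(1/(-16.5) - 1/(22.774)) = -9.568 cm.
m_2 = -(-9.568)/(22.774) = 0.4201.
The system's lateral magnification is m_1 m_2 = (-0.4194)(0.4201) = -0.1762.

-0.18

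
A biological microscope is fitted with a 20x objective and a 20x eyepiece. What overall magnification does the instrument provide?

400

The overall magnification of a compound microscope is the product of the objective and eyepiece magnifications:
M = M_obj x M_eye = 20 x 20 = 400.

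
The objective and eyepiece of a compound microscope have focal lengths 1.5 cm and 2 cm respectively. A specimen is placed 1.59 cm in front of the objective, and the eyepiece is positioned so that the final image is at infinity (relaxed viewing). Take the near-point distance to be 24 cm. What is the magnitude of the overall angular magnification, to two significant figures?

200

Objective: 1/d_i = 1/f_obj - 1/d_o = 1/1.5 - 1/1.59 = 0.03774 cm^-1, so d_i = 26.500 cm.
m_obj = -d_i/d_o = -26.500/1.59 = -16.667.
Eyepiece angular magnification (image at infinity): M_eye = D/f_e = 24/2 = 12.000.
Overall M = m_obj x M_eye = (-16.667)(12.000) = -200.00.
|M| = 200.00.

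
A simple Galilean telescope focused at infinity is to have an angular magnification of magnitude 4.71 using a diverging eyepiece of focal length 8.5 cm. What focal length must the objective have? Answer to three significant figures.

|M| = f_obj/|f_eye|, so f_obj = |M| x |f_eye| = 4.71 x 8.5 = 40.035 cm.

40.0 cm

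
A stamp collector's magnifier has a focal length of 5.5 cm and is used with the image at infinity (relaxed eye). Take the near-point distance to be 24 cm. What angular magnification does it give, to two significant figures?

M = D/f = 24/5.5 = 4.364.

4.4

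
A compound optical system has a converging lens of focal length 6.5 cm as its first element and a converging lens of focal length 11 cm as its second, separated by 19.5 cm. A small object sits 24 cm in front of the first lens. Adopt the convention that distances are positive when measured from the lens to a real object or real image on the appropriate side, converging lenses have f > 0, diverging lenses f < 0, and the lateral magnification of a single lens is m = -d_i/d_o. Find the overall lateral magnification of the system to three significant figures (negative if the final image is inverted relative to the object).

-9.86

Lens 1: 1/d_i1 = 1/f_1 - 1/d_o1 = 1/6.5 - 1/24 = 0.11218 cm^-1, so d_i1 = 8.914 cm.
m_1 = -(8.914)/24 = -0.3714.
That image sits 10.586 cm in front of the second lens, so d_o2 = 10.586 cm.
Lens 2: 1/d_i2 = 1/f_2 - 1/d_o2 = 1/11 - 1/(10.586) = -0.00356 cm^-1, so d_i2 = -281.069 cm.
m_2 = -(-281.069)/(10.586) = 26.5517.
Total m = m_1 x m_2 = (-0.3714)(26.5517) = -9.8621.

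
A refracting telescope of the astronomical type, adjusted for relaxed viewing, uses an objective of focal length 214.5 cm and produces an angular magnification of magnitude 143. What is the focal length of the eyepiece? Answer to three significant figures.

1.50 cm

|M| = f_obj/f_eye, so f_eye = f_obj/|M| = 214.5/143.0 = 1.500 cm.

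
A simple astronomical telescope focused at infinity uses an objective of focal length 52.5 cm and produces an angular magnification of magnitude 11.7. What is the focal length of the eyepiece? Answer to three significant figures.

|M| = f_obj/f_eye, so f_eye = f_obj/|M| = 52.5/11.7 = 4.487 cm.

4.49 cm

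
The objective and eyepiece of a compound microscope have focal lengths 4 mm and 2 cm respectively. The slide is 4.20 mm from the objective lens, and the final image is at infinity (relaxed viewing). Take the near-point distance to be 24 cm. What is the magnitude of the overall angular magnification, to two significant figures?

Convert to cm: f_obj = 4 mm = 0.4 cm; d_o = 4.20 mm = 0.42 cm.
Objective: 1/d_i = 1/f_obj - 1/d_o = 1/0.4 - 1/0.42 = 0.11905 cm^-1, so d_i = 8.400 cm.
m_obj = -d_i/d_o = -8.400/0.42 = -20.000.
Eyepiece angular magnification (image at infinity): M_eye = D/f_e = 24/2 = 12.000.
Overall M = m_obj x M_eye = (-20.000)(12.000) = -240.00.
|M| = 240.00.

240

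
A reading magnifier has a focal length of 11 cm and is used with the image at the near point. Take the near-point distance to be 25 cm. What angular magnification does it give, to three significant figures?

M = 1 + D/f = 1 + 25/11 = 3.273.

3.27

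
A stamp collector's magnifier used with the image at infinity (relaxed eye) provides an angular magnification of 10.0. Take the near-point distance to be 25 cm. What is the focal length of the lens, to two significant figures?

2.5 cm

For the image at infinity, M = D/f.
f = D/M = 25/10.0 = 2.500 cm.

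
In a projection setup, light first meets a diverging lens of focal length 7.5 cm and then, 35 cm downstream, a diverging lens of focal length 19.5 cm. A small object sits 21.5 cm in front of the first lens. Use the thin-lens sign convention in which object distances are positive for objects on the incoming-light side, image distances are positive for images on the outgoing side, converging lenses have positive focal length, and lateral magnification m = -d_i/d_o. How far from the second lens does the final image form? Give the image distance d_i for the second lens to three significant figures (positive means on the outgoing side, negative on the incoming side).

First lens: d_i1 = 1/(1/(-7.5) - 1/21.5) = -5.560 cm.
The intermediate image is virtual, 5.560 cm to the left of lens 1, so d_o2 = L - d_i1 = 35 - (-5.560) = 40.560 cm.
Second lens: d_i2 = 1/(1/(-19.5) - 1/(40.560)) = -13.169 cm.

-13.2 cm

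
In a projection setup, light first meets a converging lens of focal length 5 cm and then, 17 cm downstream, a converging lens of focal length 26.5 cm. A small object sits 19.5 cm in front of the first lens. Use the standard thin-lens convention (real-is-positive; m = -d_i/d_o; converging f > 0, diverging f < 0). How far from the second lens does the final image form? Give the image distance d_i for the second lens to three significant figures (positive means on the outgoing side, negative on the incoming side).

-16.8 cm

First lens: d_i1 = 1/(1/5 - 1/19.5) = 6.724 cm.
That image sits 10.276 cm in front of the second lens, so d_o2 = 10.276 cm.
Second lens: d_i2 = 1/(1/26.5 - 1/(10.276)) = -16.784 cm.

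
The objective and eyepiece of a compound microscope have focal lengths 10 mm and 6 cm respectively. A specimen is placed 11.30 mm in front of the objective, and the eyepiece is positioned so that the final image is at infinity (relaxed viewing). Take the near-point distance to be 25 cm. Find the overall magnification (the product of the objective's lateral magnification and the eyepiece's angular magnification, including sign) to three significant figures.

Convert to cm: f_obj = 10 mm = 1 cm; d_o = 11.30 mm = 1.13 cm.
Objective: 1/d_i = 1/f_obj - 1/d_o = 1/1 - 1/1.13 = 0.11504 cm^-1, so d_i = 8.692 cm.
m_obj = -d_i/d_o = -8.692/1.13 = -7.692.
Eyepiece angular magnification (image at infinity): M_eye = D/f_e = 25/6 = 4.167.
Overall M = m_obj x M_eye = (-7.692)(4.167) = -32.05.

-32.1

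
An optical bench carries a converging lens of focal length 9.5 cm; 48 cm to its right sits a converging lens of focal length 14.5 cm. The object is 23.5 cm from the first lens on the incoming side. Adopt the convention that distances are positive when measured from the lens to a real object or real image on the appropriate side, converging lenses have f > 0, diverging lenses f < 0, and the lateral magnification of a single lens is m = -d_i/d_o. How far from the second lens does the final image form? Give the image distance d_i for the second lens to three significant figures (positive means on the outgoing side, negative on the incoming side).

26.5 cm

Applying the thin-lens equation to the first lens, 1/9.5 = 1/23.5 + 1/d_i1, which gives d_i1 = 15.946 cm.
That image sits 32.054 cm in front of the second lens, so d_o2 = 32.054 cm.
Applying the thin-lens equation again with f_2 = 14.5 cm and d_o2 = 32.054 cm gives d_i2 = 26.478 cm.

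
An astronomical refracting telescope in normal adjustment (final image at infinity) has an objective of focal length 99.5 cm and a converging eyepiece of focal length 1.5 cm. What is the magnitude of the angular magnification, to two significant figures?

|M| = f_obj/|f_eye| = 99.5/1.5 = 66.333.

66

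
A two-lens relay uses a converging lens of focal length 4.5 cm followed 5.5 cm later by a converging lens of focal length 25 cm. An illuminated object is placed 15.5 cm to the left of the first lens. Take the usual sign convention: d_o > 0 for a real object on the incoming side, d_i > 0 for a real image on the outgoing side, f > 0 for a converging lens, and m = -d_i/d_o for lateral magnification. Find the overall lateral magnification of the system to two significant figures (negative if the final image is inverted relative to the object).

-0.40

Lens 1: 1/d_i1 = 1/f_1 - 1/d_o1 = 1/4.5 - 1/15.5 = 0.15771 cm^-1, so d_i1 = 6.341 cm.
m_1 = -(6.341)/15.5 = -0.4091.
This image would form 6.341 cm past lens 1, i.e. 0.841 cm beyond lens 2, so it is a virtual object for lens 2: d_o2 = 5.5 - 6.341 = -0.841 cm.
Lens 2: 1/d_i2 = 1/f_2 - 1/d_o2 = 1/25 - 1/(-0.841) = 1.22919 cm^-1, so d_i2 = 0.814 cm.
m_2 = -(0.814)/(-0.841) = 0.9675.
Total m = m_1 x m_2 = (-0.4091)(0.9675) = -0.3958.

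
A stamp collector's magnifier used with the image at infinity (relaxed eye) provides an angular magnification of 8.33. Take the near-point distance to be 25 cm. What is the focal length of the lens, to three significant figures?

3.00 cm

For the image at infinity, M = D/f.
f = D/M = 25/8.33 = 3.001 cm.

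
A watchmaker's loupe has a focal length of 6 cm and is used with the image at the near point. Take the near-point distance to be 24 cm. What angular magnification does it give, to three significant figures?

5.00

M = 1 + D/f = 1 + 24/6 = 5.000.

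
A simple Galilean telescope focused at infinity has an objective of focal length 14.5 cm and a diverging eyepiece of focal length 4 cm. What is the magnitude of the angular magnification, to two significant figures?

|M| = f_obj/|f_eye| = 14.5/4 = 3.625.

3.6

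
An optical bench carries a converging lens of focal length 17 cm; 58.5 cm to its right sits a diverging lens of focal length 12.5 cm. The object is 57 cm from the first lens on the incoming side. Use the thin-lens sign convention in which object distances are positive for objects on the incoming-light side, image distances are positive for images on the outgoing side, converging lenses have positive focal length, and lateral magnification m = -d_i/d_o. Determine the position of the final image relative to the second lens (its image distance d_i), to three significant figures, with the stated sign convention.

First lens: d_i1 = 1/(1/17 - 1/57) = 24.225 cm.
The intermediate image is 24.225 cm to the right of lens 1, so d_o2 = L - d_i1 = 58.5 - 24.225 = 34.275 cm.
Second lens: d_i2 = 1/(1/(-12.5) - 1/(34.275)) = -9.160 cm.

-9.16 cm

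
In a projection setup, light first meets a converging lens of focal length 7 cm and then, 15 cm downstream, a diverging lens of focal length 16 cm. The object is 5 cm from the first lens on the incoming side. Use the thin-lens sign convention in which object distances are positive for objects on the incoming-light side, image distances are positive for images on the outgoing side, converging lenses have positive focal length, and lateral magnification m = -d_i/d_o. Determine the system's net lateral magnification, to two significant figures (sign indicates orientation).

1.2

Applying the thin-lens equation to the first lens, 1/7 = 1/5 + 1/d_i1, which gives d_i1 = -17.500 cm.
Its lateral magnification is m_1 = -d_i1/d_o1 = -(-17.500)/5 = 3.5000.
With d_i1 < 0 the first image is virtual and lies on the object side; the object distance for lens 2 is d_o2 = 15 - (-17.500) = 32.500 cm.
Applying the thin-lens equation again with f_2 = -16 cm and d_o2 = 32.500 cm gives d_i2 = -10.722 cm.
m_2 = -(-10.722)/(32.500) = 0.3299.
The system's lateral magnification is m_1 m_2 = (3.5000)(0.3299) = 1.1546.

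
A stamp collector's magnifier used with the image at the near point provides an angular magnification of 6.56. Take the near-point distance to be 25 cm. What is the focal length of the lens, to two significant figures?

4.5 cm

For the image at the near point, M = 1 + D/f.
f = D/(M - 1) = 25/(6.56 - 1) = 4.496 cm.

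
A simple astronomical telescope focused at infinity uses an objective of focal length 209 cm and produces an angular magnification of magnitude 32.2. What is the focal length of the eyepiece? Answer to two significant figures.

6.5 cm

|M| = f_obj/f_eye, so f_eye = f_obj/|M| = 209/32.2 = 6.491 cm.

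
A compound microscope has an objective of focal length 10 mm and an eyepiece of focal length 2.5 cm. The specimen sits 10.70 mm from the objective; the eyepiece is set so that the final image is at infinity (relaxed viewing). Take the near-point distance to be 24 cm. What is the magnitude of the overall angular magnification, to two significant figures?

Convert to cm: f_obj = 10 mm = 1 cm; d_o = 10.70 mm = 1.07 cm.
Objective: 1/d_i = 1/f_obj - 1/d_o = 1/1 - 1/1.07 = 0.06542 cm^-1, so d_i = 15.286 cm.
m_obj = -d_i/d_o = -15.286/1.07 = -14.286.
Eyepiece angular magnification (image at infinity): M_eye = D/f_e = 24/2.5 = 9.600.
Overall M = m_obj x M_eye = (-14.286)(9.600) = -137.14.
|M| = 137.14.

140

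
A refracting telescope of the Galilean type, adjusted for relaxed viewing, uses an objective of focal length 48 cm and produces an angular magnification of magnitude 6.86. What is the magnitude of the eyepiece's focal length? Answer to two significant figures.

|M| = f_obj/|f_eye|, so |f_eye| = f_obj/|M| = 48/6.86 = 6.997 cm.
(The eyepiece is diverging, so its signed focal length is -6.997 cm.)

7.0 cm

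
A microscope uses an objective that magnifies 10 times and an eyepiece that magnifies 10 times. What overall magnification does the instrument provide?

100

The overall magnification of a compound microscope is the product of the objective and eyepiece magnifications:
M = M_obj x M_eye = 10 x 10 = 100.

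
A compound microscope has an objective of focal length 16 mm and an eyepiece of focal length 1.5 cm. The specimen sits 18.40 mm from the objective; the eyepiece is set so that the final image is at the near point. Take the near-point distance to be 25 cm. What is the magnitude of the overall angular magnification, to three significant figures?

Convert to cm: f_obj = 16 mm = 1.6 cm; d_o = 18.40 mm = 1.84 cm.
Objective: 1/d_i = 1/f_obj - 1/d_o = 1/1.6 - 1/1.84 = 0.08152 cm^-1, so d_i = 12.267 cm.
m_obj = -d_i/d_o = -12.267/1.84 = -6.667.
Eyepiece angular magnification (image at near point): M_eye = 1 + D/f_e = 1 + 25/1.5 = 17.667.
Overall M = m_obj x M_eye = (-6.667)(17.667) = -117.78.
|M| = 117.78.

118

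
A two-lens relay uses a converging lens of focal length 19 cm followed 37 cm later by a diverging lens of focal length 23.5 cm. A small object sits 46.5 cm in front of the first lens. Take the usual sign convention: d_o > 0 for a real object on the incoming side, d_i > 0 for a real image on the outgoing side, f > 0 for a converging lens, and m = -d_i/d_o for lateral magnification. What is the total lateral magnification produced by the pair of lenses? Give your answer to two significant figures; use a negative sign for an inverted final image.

-0.57

First lens: d_i1 = 1/(1/19 - 1/46.5) = 32.127 cm.
m_1 = -(32.127)/46.5 = -0.6909.
The intermediate image is 32.127 cm to the right of lens 1, so d_o2 = L - d_i1 = 37 - 32.127 = 4.873 cm.
Second lens: d_i2 = 1/(1/(-23.5) - 1/(4.873)) = -4.036 cm.
m_2 = -(-4.036)/(4.873) = 0.8283.
The system's lateral magnification is m_1 m_2 = (-0.6909)(0.8283) = -0.5723.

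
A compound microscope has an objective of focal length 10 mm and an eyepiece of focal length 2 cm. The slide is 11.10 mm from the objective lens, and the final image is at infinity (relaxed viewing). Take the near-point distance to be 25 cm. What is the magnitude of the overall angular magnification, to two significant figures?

Convert to cm: f_obj = 10 mm = 1 cm; d_o = 11.10 mm = 1.11 cm.
Objective: 1/d_i = 1/f_obj - 1/d_o = 1/1 - 1/1.11 = 0.09910 cm^-1, so d_i = 10.091 cm.
m_obj = -d_i/d_o = -10.091/1.11 = -9.091.
Eyepiece angular magnification (image at infinity): M_eye = D/f_e = 25/2 = 12.500.
Overall M = m_obj x M_eye = (-9.091)(12.500) = -113.64.
|M| = 113.64.

110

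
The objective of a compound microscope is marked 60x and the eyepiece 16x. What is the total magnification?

960

The overall magnification of a compound microscope is the product of the objective and eyepiece magnifications:
M = M_obj x M_eye = 60 x 16 = 960.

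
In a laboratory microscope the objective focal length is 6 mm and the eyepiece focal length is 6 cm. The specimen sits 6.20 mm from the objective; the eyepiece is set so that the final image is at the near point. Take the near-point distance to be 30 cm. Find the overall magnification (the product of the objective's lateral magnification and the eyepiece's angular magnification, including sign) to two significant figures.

-180

Convert to cm: f_obj = 6 mm = 0.6 cm; d_o = 6.20 mm = 0.62 cm.
Objective: 1/d_i = 1/f_obj - 1/d_o = 1/0.6 - 1/0.62 = 0.05376 cm^-1, so d_i = 18.600 cm.
m_obj = -d_i/d_o = -18.600/0.62 = -30.000.
Eyepiece angular magnification (image at near point): M_eye = 1 + D/f_e = 1 + 30/6 = 6.000.
Overall M = m_obj x M_eye = (-30.000)(6.000) = -180.00.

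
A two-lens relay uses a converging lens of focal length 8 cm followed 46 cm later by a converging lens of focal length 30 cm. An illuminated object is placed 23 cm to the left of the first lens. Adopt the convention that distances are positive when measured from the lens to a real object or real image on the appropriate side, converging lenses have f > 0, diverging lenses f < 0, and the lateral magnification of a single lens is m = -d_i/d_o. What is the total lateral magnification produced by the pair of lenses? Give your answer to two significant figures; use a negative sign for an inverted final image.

Lens 1: 1/d_i1 = 1/f_1 - 1/d_o1 = 1/8 - 1/23 = 0.08152 cm^-1, so d_i1 = 12.267 cm.
m_1 = -(12.267)/23 = -0.5333.
The intermediate image is 12.267 cm to the right of lens 1, so d_o2 = L - d_i1 = 46 - 12.267 = 33.733 cm.
Lens 2: 1/d_i2 = 1/f_2 - 1/d_o2 = 1/30 - 1/(33.733) = 0.00369 cm^-1, so d_i2 = 271.071 cm.
m_2 = -(271.071)/(33.733) = -8.0357.
Overall magnification: m = m_1 m_2 = 4.2857.

4.3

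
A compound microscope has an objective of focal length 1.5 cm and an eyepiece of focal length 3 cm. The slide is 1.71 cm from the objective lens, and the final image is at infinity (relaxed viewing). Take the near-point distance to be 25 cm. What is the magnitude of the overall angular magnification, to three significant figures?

Objective: 1/d_i = 1/f_obj - 1/d_o = 1/1.5 - 1/1.71 = 0.08187 cm^-1, so d_i = 12.214 cm.
m_obj = -d_i/d_o = -12.214/1.71 = -7.143.
Eyepiece angular magnification (image at infinity): M_eye = D/f_e = 25/3 = 8.333.
Overall M = m_obj x M_eye = (-7.143)(8.333) = -59.52.
|M| = 59.52.

59.5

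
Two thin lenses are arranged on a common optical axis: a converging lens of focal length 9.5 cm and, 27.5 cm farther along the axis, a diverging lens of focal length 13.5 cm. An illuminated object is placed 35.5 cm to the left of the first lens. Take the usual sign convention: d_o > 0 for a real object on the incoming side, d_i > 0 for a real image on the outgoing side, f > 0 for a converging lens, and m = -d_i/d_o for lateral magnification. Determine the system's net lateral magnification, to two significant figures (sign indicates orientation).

-0.18

Applying the thin-lens equation to the first lens, 1/9.5 = 1/35.5 + 1/d_i1, which gives d_i1 = 12.971 cm.
Its lateral magnification is m_1 = -d_i1/d_o1 = -(12.971)/35.5 = -0.3654.
The intermediate image is 12.971 cm to the right of lens 1, so d_o2 = L - d_i1 = 27.5 - 12.971 = 14.529 cm.
Applying the thin-lens equation again with f_2 = -13.5 cm and d_o2 = 14.529 cm gives d_i2 = -6.998 cm.
m_2 = -(-6.998)/(14.529) = 0.4816.
The system's lateral magnification is m_1 m_2 = (-0.3654)(0.4816) = -0.1760.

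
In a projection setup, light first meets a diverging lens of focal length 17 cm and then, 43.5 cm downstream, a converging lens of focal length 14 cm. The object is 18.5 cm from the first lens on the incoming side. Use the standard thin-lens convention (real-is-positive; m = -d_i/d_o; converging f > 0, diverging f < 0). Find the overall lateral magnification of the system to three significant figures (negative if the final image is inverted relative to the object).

Lens 1: 1/d_i1 = 1/f_1 - 1/d_o1 = 1/(-17) - 1/18.5 = -0.11288 cm^-1, so d_i1 = -8.859 cm.
m_1 = -(-8.859)/18.5 = 0.4789.
The intermediate image is virtual, 8.859 cm to the left of lens 1, so d_o2 = L - d_i1 = 43.5 - (-8.859) = 52.359 cm.
Lens 2: 1/d_i2 = 1/f_2 - 1/d_o2 = 1/14 - 1/(52.359) = 0.05233 cm^-1, so d_i2 = 19.110 cm.
m_2 = -(19.110)/(52.359) = -0.3650.
Overall magnification: m = m_1 m_2 = -0.1748.

-0.175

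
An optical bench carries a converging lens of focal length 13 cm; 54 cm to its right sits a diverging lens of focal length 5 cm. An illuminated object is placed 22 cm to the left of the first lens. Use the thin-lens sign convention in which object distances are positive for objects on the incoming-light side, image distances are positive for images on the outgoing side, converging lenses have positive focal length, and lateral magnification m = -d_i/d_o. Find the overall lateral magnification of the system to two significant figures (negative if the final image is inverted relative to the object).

Applying the thin-lens equation to the first lens, 1/13 = 1/22 + 1/d_i1, which gives d_i1 = 31.778 cm.
Its lateral magnification is m_1 = -d_i1/d_o1 = -(31.778)/22 = -1.4444.
Object distance for lens 2: d_o2 = 54 - 31.778 = 22.222 cm.
Applying the thin-lens equation again with f_2 = -5 cm and d_o2 = 22.222 cm gives d_i2 = -4.082 cm.
m_2 = -(-4.082)/(22.222) = 0.1837.
Total m = m_1 x m_2 = (-1.4444)(0.1837) = -0.2653.

-0.27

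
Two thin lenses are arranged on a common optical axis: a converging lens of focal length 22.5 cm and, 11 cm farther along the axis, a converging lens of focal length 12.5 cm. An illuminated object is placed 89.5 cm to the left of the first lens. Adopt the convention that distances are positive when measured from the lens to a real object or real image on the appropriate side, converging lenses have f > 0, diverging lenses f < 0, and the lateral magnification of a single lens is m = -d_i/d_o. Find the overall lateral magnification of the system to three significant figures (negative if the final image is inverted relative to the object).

Lens 1: 1/d_i1 = 1/f_1 - 1/d_o1 = 1/22.5 - 1/89.5 = 0.03327 cm^-1, so d_i1 = 30.056 cm.
m_1 = -(30.056)/89.5 = -0.3358.
Since 30.056 cm > 11 cm, the first image lies past the second lens and serves as a virtual object: d_o2 = L - d_i1 = -19.056 cm.
Lens 2: 1/d_i2 = 1/f_2 - 1/d_o2 = 1/12.5 - 1/(-19.056) = 0.13248 cm^-1, so d_i2 = 7.548 cm.
m_2 = -(7.548)/(-19.056) = 0.3961.
Total m = m_1 x m_2 = (-0.3358)(0.3961) = -0.1330.

-0.133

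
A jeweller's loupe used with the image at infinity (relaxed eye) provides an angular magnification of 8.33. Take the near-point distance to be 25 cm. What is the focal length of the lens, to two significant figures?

For the image at infinity, M = D/f.
f = D/M = 25/8.33 = 3.001 cm.

3.0 cm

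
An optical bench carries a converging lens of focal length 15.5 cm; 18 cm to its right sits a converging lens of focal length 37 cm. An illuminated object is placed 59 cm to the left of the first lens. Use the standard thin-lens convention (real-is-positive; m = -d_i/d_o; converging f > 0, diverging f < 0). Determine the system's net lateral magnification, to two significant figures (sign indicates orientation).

First lens: d_i1 = 1/(1/15.5 - 1/59) = 21.023 cm.
m_1 = -(21.023)/59 = -0.3563.
Since 21.023 cm > 18 cm, the first image lies past the second lens and serves as a virtual object: d_o2 = L - d_i1 = -3.023 cm.
Second lens: d_i2 = 1/(1/37 - 1/(-3.023)) = 2.795 cm.
m_2 = -(2.795)/(-3.023) = 0.9245.
Overall magnification: m = m_1 m_2 = -0.3294.

-0.33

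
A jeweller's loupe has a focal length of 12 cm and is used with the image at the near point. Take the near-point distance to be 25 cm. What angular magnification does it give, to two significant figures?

M = 1 + D/f = 1 + 25/12 = 3.083.

3.1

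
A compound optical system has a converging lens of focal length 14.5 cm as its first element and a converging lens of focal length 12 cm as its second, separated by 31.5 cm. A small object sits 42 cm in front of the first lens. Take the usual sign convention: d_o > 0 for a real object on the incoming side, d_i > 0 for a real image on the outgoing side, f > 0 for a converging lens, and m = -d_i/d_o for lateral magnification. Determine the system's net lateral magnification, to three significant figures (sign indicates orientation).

-2.39

First lens: d_i1 = 1/(1/14.5 - 1/42) = 22.145 cm.
m_1 = -(22.145)/42 = -0.5273.
That image sits 9.355 cm in front of the second lens, so d_o2 = 9.355 cm.
Second lens: d_i2 = 1/(1/12 - 1/(9.355)) = -42.433 cm.
m_2 = -(-42.433)/(9.355) = 4.5361.
The system's lateral magnification is m_1 m_2 = (-0.5273)(4.5361) = -2.3918.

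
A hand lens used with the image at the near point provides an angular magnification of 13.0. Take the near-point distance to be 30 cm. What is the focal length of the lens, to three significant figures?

2.50 cm

For the image at the near point, M = 1 + D/f.
f = D/(M - 1) = 30/(13.0 - 1) = 2.500 cm.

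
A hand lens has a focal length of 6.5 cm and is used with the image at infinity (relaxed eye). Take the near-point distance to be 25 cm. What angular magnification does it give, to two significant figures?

M = D/f = 25/6.5 = 3.846.

3.8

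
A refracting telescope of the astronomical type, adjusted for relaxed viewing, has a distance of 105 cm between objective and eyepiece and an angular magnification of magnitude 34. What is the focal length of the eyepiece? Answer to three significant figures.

In normal adjustment the tube length equals f_obj + f_eye and |M| = f_obj/f_eye.
So f_obj = 34 f_eye and 34 f_eye + f_eye = 105 cm, giving f_eye = 105/35 = 3.000 cm and f_obj = 102.000 cm.

3.00 cm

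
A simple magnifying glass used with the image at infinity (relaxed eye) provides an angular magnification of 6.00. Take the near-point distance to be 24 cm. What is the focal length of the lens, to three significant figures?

4.00 cm

For the image at infinity, M = D/f.
f = D/M = 24/6.0 = 4.000 cm.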